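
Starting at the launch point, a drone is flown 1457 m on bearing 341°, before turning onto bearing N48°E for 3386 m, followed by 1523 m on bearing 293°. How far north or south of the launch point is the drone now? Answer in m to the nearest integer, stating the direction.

Leg 1 (341°, 1457 m): east 1457 sin 341° = -474.35, north 1457 cos 341° = 1377.62
Leg 2 (N48°E, 3386 m): east 3386 sin 48° = 2516.29, north 3386 cos 48° = 2265.68
Leg 3 (293°, 1523 m): east 1523 sin 293° = -1401.93, north 1523 cos 293° = 595.08
Net north component: 4238.38 m.

4238 m north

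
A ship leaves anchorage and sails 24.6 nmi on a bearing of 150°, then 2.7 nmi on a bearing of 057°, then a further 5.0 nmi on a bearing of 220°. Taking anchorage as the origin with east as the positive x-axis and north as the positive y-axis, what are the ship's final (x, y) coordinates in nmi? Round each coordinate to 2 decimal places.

(11.35, -23.66)

Leg 1 (150°, 24.6 nmi): east 24.6 sin 150° = 12.30, north 24.6 cos 150° = -21.30
Leg 2 (057°, 2.7 nmi): east 2.7 sin 57° = 2.26, north 2.7 cos 57° = 1.47
Leg 3 (220°, 5.0 nmi): east 5.0 sin 220° = -3.21, north 5.0 cos 220° = -3.83
Summing: 11.35 nmi east, -23.66 nmi north → (11.35, -23.66).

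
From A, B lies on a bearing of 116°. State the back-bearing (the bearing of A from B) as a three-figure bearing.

296°

Back-bearing = 116° + 180° = 296°.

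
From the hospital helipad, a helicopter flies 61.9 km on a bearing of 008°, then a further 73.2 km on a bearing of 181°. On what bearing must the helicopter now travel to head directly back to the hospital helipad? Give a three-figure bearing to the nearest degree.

Leg 1 (008°, 61.9 km): east 61.9 sin 8° = 8.61, north 61.9 cos 8° = 61.30
Leg 2 (181°, 73.2 km): east 73.2 sin 181° = -1.28, north 73.2 cos 181° = -73.19
Net displacement: 7.34 east, -11.89 north. Direction back to start is (-7.34, 11.89): bearing = atan2(-7.34, 11.89) mod 360° = 328.32° ≈ 328°.

328°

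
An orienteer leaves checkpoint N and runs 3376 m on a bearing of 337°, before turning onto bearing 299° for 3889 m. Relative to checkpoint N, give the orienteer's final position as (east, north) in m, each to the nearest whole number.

(-4721, 4993)

Leg 1 (337°, 3376 m): east 3376 sin 337° = -1319.11, north 3376 cos 337° = 3107.62
Leg 2 (299°, 3889 m): east 3889 sin 299° = -3401.40, north 3889 cos 299° = 1885.42
Summing: -4720.50 m east, 4993.05 m north → (-4721, 4993).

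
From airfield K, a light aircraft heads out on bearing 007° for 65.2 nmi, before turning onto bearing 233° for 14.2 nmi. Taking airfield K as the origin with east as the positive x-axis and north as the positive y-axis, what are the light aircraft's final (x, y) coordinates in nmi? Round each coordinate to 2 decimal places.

Leg 1 (007°, 65.2 nmi): east 65.2 sin 7° = 7.95, north 65.2 cos 7° = 64.71
Leg 2 (233°, 14.2 nmi): east 14.2 sin 233° = -11.34, north 14.2 cos 233° = -8.55
Summing: -3.39 nmi east, 56.17 nmi north → (-3.39, 56.17).

(-3.39, 56.17)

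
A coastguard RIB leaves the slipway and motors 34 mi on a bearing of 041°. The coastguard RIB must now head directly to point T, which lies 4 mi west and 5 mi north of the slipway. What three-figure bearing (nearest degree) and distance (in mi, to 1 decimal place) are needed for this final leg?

Leg 1 (041°, 34 mi): east 34 sin 41° = 22.31, north 34 cos 41° = 25.66
Current position: (22.31, 25.66). Target: (-4, 5). Remaining: Δeast = -26.31, Δnorth = -20.66.
Bearing = atan2(-26.31, -20.66) mod 360° = 231.85°; distance = √((-26.31)² + (-20.66)²) = 33.449 mi.

232°, 33.4 mi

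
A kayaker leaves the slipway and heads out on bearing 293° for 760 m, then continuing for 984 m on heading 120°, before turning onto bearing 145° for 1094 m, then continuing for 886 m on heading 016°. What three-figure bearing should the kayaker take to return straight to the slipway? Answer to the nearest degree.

283°

Leg 1 (293°, 760 m): east 760 sin 293° = -699.58, north 760 cos 293° = 296.96
Leg 2 (120°, 984 m): east 984 sin 120° = 852.17, north 984 cos 120° = -492.00
Leg 3 (145°, 1094 m): east 1094 sin 145° = 627.49, north 1094 cos 145° = -896.15
Leg 4 (016°, 886 m): east 886 sin 16° = 244.21, north 886 cos 16° = 851.68
Net displacement: 1024.29 east, -239.52 north. Direction back to start is (-1024.29, 239.52): bearing = atan2(-1024.29, 239.52) mod 360° = 283.16° ≈ 283°.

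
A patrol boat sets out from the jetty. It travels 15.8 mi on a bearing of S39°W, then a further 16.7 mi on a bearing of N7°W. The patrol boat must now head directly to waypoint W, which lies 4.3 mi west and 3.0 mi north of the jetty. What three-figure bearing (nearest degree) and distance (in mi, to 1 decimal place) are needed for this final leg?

100°, 7.8 mi

Leg 1 (S39°W, 15.8 mi): east 15.8 sin 219° = -9.94, north 15.8 cos 219° = -12.28
Leg 2 (N7°W, 16.7 mi): east 16.7 sin 353° = -2.04, north 16.7 cos 353° = 16.58
Current position: (-11.98, 4.30). Target: (-4.3, 3.0). Remaining: Δeast = 7.68, Δnorth = -1.30.
Bearing = atan2(7.68, -1.30) mod 360° = 99.58°; distance = √((7.68)² + (-1.30)²) = 7.787 mi.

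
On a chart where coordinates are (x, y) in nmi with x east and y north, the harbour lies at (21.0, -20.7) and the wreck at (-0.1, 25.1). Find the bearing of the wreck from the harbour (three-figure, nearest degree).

Δeast = -0.1 − 21.0 = -21.10; Δnorth = 25.1 − -20.7 = 45.80.
Bearing = atan2(Δeast, Δnorth) mod 360° = 335.26° ≈ 335°.

335°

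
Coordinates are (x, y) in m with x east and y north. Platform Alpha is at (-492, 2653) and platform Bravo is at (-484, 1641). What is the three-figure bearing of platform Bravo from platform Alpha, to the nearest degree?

Δeast = -484 − -492 = 8.00; Δnorth = 1641 − 2653 = -1012.00.
Bearing = atan2(Δeast, Δnorth) mod 360° = 179.55° ≈ 180°.

180°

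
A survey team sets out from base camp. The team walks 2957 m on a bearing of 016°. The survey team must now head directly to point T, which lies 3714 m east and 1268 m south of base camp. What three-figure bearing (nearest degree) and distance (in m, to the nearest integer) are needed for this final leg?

Leg 1 (016°, 2957 m): east 2957 sin 16° = 815.06, north 2957 cos 16° = 2842.45
Current position: (815.06, 2842.45). Target: (3714, -1268). Remaining: Δeast = 2898.94, Δnorth = -4110.45.
Bearing = atan2(2898.94, -4110.45) mod 360° = 144.81°; distance = √((2898.94)² + (-4110.45)²) = 5029.877 m.

145°, 5030 m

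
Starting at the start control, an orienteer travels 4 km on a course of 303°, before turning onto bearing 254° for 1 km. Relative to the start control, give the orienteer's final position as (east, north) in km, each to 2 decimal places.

Leg 1 (303°, 4 km): east 4 sin 303° = -3.35, north 4 cos 303° = 2.18
Leg 2 (254°, 1 km): east 1 sin 254° = -0.96, north 1 cos 254° = -0.28
Summing: -4.32 km east, 1.90 km north → (-4.32, 1.90).

(-4.32, 1.90)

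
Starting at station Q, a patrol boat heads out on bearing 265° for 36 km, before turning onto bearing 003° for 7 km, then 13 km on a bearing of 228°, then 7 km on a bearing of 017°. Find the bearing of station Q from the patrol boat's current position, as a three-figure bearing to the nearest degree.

092°

Leg 1 (265°, 36 km): east 36 sin 265° = -35.86, north 36 cos 265° = -3.14
Leg 2 (003°, 7 km): east 7 sin 3° = 0.37, north 7 cos 3° = 6.99
Leg 3 (228°, 13 km): east 13 sin 228° = -9.66, north 13 cos 228° = -8.70
Leg 4 (017°, 7 km): east 7 sin 17° = 2.05, north 7 cos 17° = 6.69
Net displacement: -43.11 east, 1.85 north. Direction back to start is (43.11, -1.85): bearing = atan2(43.11, -1.85) mod 360° = 92.45° ≈ 092°.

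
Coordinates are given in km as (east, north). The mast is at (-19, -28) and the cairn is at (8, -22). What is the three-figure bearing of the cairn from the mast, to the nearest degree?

077°

Δeast = 8 − -19 = 27.00; Δnorth = -22 − -28 = 6.00.
Bearing = atan2(Δeast, Δnorth) mod 360° = 77.47° ≈ 077°.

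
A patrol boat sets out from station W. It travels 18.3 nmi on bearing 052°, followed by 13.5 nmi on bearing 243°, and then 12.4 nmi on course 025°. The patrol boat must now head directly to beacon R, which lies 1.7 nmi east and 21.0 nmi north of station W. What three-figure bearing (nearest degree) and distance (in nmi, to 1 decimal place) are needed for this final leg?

Leg 1 (052°, 18.3 nmi): east 18.3 sin 52° = 14.42, north 18.3 cos 52° = 11.27
Leg 2 (243°, 13.5 nmi): east 13.5 sin 243° = -12.03, north 13.5 cos 243° = -6.13
Leg 3 (025°, 12.4 nmi): east 12.4 sin 25° = 5.24, north 12.4 cos 25° = 11.24
Current position: (7.63, 16.38). Target: (1.7, 21.0). Remaining: Δeast = -5.93, Δnorth = 4.62.
Bearing = atan2(-5.93, 4.62) mod 360° = 307.93°; distance = √((-5.93)² + (4.62)²) = 7.522 nmi.

308°, 7.5 nmi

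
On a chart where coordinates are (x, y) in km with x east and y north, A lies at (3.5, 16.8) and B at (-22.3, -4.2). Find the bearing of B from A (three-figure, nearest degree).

Δeast = -22.3 − 3.5 = -25.80; Δnorth = -4.2 − 16.8 = -21.00.
Bearing = atan2(Δeast, Δnorth) mod 360° = 230.86° ≈ 231°.

231°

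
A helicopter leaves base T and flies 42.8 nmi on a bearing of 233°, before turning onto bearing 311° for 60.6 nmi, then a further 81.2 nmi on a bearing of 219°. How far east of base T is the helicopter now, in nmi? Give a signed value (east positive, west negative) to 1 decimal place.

-131.0 nmi

Leg 1 (233°, 42.8 nmi): east 42.8 sin 233° = -34.18, north 42.8 cos 233° = -25.76
Leg 2 (311°, 60.6 nmi): east 60.6 sin 311° = -45.74, north 60.6 cos 311° = 39.76
Leg 3 (219°, 81.2 nmi): east 81.2 sin 219° = -51.10, north 81.2 cos 219° = -63.10
Net east component: -131.02 nmi.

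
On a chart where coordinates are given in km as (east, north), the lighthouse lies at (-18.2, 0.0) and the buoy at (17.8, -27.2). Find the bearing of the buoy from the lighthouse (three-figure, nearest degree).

127°

Δeast = 17.8 − -18.2 = 36.00; Δnorth = -27.2 − 0.0 = -27.20.
Bearing = atan2(Δeast, Δnorth) mod 360° = 127.07° ≈ 127°.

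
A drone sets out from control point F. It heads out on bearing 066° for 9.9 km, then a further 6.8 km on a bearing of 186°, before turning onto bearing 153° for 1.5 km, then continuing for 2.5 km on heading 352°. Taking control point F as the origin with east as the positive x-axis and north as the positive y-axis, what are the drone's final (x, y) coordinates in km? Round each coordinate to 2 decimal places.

(8.67, -1.60)

Leg 1 (066°, 9.9 km): east 9.9 sin 66° = 9.04, north 9.9 cos 66° = 4.03
Leg 2 (186°, 6.8 km): east 6.8 sin 186° = -0.71, north 6.8 cos 186° = -6.76
Leg 3 (153°, 1.5 km): east 1.5 sin 153° = 0.68, north 1.5 cos 153° = -1.34
Leg 4 (352°, 2.5 km): east 2.5 sin 352° = -0.35, north 2.5 cos 352° = 2.48
Summing: 8.67 km east, -1.60 km north → (8.67, -1.60).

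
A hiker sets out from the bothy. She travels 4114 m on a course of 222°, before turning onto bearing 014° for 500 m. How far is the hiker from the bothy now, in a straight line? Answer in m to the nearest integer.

Leg 1 (222°, 4114 m): east 4114 sin 222° = -2752.80, north 4114 cos 222° = -3057.30
Leg 2 (014°, 500 m): east 500 sin 14° = 120.96, north 500 cos 14° = 485.15
Net: -2631.84 east, -2572.15 north. Distance = √((-2631.84)² + (-2572.15)²) = 3680.020 m.

3680 m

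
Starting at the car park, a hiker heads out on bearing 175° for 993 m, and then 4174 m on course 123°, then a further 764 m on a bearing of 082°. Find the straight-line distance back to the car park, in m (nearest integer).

Leg 1 (175°, 993 m): east 993 sin 175° = 86.55, north 993 cos 175° = -989.22
Leg 2 (123°, 4174 m): east 4174 sin 123° = 3500.61, north 4174 cos 123° = -2273.32
Leg 3 (082°, 764 m): east 764 sin 82° = 756.56, north 764 cos 82° = 106.33
Net: 4343.72 east, -3156.22 north. Distance = √((4343.72)² + (-3156.22)²) = 5369.322 m.

5369 m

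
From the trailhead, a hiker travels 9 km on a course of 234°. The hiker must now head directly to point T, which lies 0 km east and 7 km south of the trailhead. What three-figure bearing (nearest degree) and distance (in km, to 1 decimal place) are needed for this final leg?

103°, 7.5 km

Leg 1 (234°, 9 km): east 9 sin 234° = -7.28, north 9 cos 234° = -5.29
Current position: (-7.28, -5.29). Target: (0, -7). Remaining: Δeast = 7.28, Δnorth = -1.71.
Bearing = atan2(7.28, -1.71) mod 360° = 103.22°; distance = √((7.28)² + (-1.71)²) = 7.479 km.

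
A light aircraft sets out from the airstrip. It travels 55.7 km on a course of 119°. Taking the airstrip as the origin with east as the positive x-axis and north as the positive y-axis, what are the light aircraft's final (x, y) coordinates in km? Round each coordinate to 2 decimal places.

(48.72, -27.00)

Leg 1 (119°, 55.7 km): east 55.7 sin 119° = 48.72, north 55.7 cos 119° = -27.00
Summing: 48.72 km east, -27.00 km north → (48.72, -27.00).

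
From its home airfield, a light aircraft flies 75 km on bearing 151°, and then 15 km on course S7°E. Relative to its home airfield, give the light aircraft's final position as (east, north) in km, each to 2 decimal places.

(38.19, -80.48)

Leg 1 (151°, 75 km): east 75 sin 151° = 36.36, north 75 cos 151° = -65.60
Leg 2 (S7°E, 15 km): east 15 sin 173° = 1.83, north 15 cos 173° = -14.89
Summing: 38.19 km east, -80.48 km north → (38.19, -80.48).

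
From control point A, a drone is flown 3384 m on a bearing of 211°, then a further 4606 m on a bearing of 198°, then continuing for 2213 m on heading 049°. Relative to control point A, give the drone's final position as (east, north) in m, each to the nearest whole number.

Leg 1 (211°, 3384 m): east 3384 sin 211° = -1742.89, north 3384 cos 211° = -2900.65
Leg 2 (198°, 4606 m): east 4606 sin 198° = -1423.33, north 4606 cos 198° = -4380.57
Leg 3 (049°, 2213 m): east 2213 sin 49° = 1670.17, north 2213 cos 49° = 1451.86
Summing: -1496.05 m east, -5829.36 m north → (-1496, -5829).

(-1496, -5829)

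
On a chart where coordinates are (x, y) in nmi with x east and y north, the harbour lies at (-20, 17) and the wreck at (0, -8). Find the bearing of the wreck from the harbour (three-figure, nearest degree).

141°

Δeast = 0 − -20 = 20.00; Δnorth = -8 − 17 = -25.00.
Bearing = atan2(Δeast, Δnorth) mod 360° = 141.34° ≈ 141°.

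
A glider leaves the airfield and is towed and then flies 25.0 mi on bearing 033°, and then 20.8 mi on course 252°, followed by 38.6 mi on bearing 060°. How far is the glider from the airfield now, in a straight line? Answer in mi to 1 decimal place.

43.5 mi

Leg 1 (033°, 25.0 mi): east 25.0 sin 33° = 13.62, north 25.0 cos 33° = 20.97
Leg 2 (252°, 20.8 mi): east 20.8 sin 252° = -19.78, north 20.8 cos 252° = -6.43
Leg 3 (060°, 38.6 mi): east 38.6 sin 60° = 33.43, north 38.6 cos 60° = 19.30
Net: 27.26 east, 33.84 north. Distance = √((27.26)² + (33.84)²) = 43.455 mi.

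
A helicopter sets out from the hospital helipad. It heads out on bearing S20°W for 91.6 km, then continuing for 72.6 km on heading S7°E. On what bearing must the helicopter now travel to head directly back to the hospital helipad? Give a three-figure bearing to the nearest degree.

008°

Leg 1 (S20°W, 91.6 km): east 91.6 sin 200° = -31.33, north 91.6 cos 200° = -86.08
Leg 2 (S7°E, 72.6 km): east 72.6 sin 173° = 8.85, north 72.6 cos 173° = -72.06
Net displacement: -22.48 east, -158.13 north. Direction back to start is (22.48, 158.13): bearing = atan2(22.48, 158.13) mod 360° = 8.09° ≈ 008°.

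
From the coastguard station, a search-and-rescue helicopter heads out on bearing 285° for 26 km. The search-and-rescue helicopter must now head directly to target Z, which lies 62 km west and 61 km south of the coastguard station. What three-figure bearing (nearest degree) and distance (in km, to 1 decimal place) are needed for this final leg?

209°, 77.1 km

Leg 1 (285°, 26 km): east 26 sin 285° = -25.11, north 26 cos 285° = 6.73
Current position: (-25.11, 6.73). Target: (-62, -61). Remaining: Δeast = -36.89, Δnorth = -67.73.
Bearing = atan2(-36.89, -67.73) mod 360° = 208.57°; distance = √((-36.89)² + (-67.73)²) = 77.122 km.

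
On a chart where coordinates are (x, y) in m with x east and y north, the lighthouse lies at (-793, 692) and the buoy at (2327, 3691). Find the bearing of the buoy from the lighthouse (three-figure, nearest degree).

Δeast = 2327 − -793 = 3120.00; Δnorth = 3691 − 692 = 2999.00.
Bearing = atan2(Δeast, Δnorth) mod 360° = 46.13° ≈ 046°.

046°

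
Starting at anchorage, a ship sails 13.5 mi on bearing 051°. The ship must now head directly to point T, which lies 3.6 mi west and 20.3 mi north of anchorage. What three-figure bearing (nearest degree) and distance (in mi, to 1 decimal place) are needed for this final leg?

Leg 1 (051°, 13.5 mi): east 13.5 sin 51° = 10.49, north 13.5 cos 51° = 8.50
Current position: (10.49, 8.50). Target: (-3.6, 20.3). Remaining: Δeast = -14.09, Δnorth = 11.80.
Bearing = atan2(-14.09, 11.80) mod 360° = 309.95°; distance = √((-14.09)² + (11.80)²) = 18.382 mi.

310°, 18.4 mi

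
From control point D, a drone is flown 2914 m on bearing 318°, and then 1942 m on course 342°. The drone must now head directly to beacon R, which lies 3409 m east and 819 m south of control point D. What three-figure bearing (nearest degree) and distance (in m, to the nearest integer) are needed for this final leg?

129°, 7672 m

Leg 1 (318°, 2914 m): east 2914 sin 318° = -1949.85, north 2914 cos 318° = 2165.52
Leg 2 (342°, 1942 m): east 1942 sin 342° = -600.11, north 1942 cos 342° = 1846.95
Current position: (-2549.96, 4012.48). Target: (3409, -819). Remaining: Δeast = 5958.96, Δnorth = -4831.48.
Bearing = atan2(5958.96, -4831.48) mod 360° = 129.03°; distance = √((5958.96)² + (-4831.48)²) = 7671.527 m.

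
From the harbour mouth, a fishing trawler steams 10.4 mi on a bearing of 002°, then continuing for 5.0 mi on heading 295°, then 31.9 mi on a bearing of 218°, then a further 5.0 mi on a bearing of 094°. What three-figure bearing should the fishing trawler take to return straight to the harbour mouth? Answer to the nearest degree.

055°

Leg 1 (002°, 10.4 mi): east 10.4 sin 2° = 0.36, north 10.4 cos 2° = 10.39
Leg 2 (295°, 5.0 mi): east 5.0 sin 295° = -4.53, north 5.0 cos 295° = 2.11
Leg 3 (218°, 31.9 mi): east 31.9 sin 218° = -19.64, north 31.9 cos 218° = -25.14
Leg 4 (094°, 5.0 mi): east 5.0 sin 94° = 4.99, north 5.0 cos 94° = -0.35
Net displacement: -18.82 east, -12.98 north. Direction back to start is (18.82, 12.98): bearing = atan2(18.82, 12.98) mod 360° = 55.41° ≈ 055°.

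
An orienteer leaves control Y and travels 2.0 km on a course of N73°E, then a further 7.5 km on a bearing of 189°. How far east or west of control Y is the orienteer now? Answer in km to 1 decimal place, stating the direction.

Leg 1 (N73°E, 2.0 km): east 2.0 sin 73° = 1.91, north 2.0 cos 73° = 0.58
Leg 2 (189°, 7.5 km): east 7.5 sin 189° = -1.17, north 7.5 cos 189° = -7.41
Net east component: 0.74 km.

0.7 km east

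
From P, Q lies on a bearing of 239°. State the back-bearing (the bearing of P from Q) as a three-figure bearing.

Back-bearing = 239° − 180° = 059°.

059°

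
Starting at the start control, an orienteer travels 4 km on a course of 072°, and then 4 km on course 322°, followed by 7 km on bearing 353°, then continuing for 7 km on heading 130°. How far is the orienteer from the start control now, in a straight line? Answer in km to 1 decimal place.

Leg 1 (072°, 4 km): east 4 sin 72° = 3.80, north 4 cos 72° = 1.24
Leg 2 (322°, 4 km): east 4 sin 322° = -2.46, north 4 cos 322° = 3.15
Leg 3 (353°, 7 km): east 7 sin 353° = -0.85, north 7 cos 353° = 6.95
Leg 4 (130°, 7 km): east 7 sin 130° = 5.36, north 7 cos 130° = -4.50
Net: 5.85 east, 6.84 north. Distance = √((5.85)² + (6.84)²) = 8.998 km.

9.0 km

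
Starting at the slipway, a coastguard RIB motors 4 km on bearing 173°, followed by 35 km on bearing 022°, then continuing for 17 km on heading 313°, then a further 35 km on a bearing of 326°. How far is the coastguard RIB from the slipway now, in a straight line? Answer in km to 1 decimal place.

71.5 km

Leg 1 (173°, 4 km): east 4 sin 173° = 0.49, north 4 cos 173° = -3.97
Leg 2 (022°, 35 km): east 35 sin 22° = 13.11, north 35 cos 22° = 32.45
Leg 3 (313°, 17 km): east 17 sin 313° = -12.43, north 17 cos 313° = 11.59
Leg 4 (326°, 35 km): east 35 sin 326° = -19.57, north 35 cos 326° = 29.02
Net: -18.41 east, 69.09 north. Distance = √((-18.41)² + (69.09)²) = 71.501 km.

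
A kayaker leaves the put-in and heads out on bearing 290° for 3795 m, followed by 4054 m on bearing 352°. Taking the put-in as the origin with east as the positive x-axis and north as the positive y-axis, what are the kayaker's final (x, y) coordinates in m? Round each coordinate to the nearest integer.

(-4130, 5313)

Leg 1 (290°, 3795 m): east 3795 sin 290° = -3566.13, north 3795 cos 290° = 1297.97
Leg 2 (352°, 4054 m): east 4054 sin 352° = -564.21, north 4054 cos 352° = 4014.55
Summing: -4130.34 m east, 5312.51 m north → (-4130, 5313).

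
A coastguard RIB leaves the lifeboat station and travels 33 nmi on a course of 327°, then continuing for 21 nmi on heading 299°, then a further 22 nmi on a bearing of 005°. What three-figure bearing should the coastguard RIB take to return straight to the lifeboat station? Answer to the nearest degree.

150°

Leg 1 (327°, 33 nmi): east 33 sin 327° = -17.97, north 33 cos 327° = 27.68
Leg 2 (299°, 21 nmi): east 21 sin 299° = -18.37, north 21 cos 299° = 10.18
Leg 3 (005°, 22 nmi): east 22 sin 5° = 1.92, north 22 cos 5° = 21.92
Net displacement: -34.42 east, 59.77 north. Direction back to start is (34.42, -59.77): bearing = atan2(34.42, -59.77) mod 360° = 150.06° ≈ 150°.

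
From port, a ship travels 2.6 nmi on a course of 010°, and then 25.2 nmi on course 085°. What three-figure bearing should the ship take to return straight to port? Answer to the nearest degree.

Leg 1 (010°, 2.6 nmi): east 2.6 sin 10° = 0.45, north 2.6 cos 10° = 2.56
Leg 2 (085°, 25.2 nmi): east 25.2 sin 85° = 25.10, north 25.2 cos 85° = 2.20
Net displacement: 25.56 east, 4.76 north. Direction back to start is (-25.56, -4.76): bearing = atan2(-25.56, -4.76) mod 360° = 259.46° ≈ 259°.

259°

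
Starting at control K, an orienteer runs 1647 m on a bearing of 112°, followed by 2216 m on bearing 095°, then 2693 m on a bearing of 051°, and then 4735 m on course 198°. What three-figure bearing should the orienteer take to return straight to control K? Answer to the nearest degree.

310°

Leg 1 (112°, 1647 m): east 1647 sin 112° = 1527.07, north 1647 cos 112° = -616.98
Leg 2 (095°, 2216 m): east 2216 sin 95° = 2207.57, north 2216 cos 95° = -193.14
Leg 3 (051°, 2693 m): east 2693 sin 51° = 2092.85, north 2693 cos 51° = 1694.76
Leg 4 (198°, 4735 m): east 4735 sin 198° = -1463.20, north 4735 cos 198° = -4503.25
Net displacement: 4364.30 east, -3618.61 north. Direction back to start is (-4364.30, 3618.61): bearing = atan2(-4364.30, 3618.61) mod 360° = 309.66° ≈ 310°.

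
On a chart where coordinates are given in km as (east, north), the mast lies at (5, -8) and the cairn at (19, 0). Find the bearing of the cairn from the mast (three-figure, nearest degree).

060°

Δeast = 19 − 5 = 14.00; Δnorth = 0 − -8 = 8.00.
Bearing = atan2(Δeast, Δnorth) mod 360° = 60.26° ≈ 060°.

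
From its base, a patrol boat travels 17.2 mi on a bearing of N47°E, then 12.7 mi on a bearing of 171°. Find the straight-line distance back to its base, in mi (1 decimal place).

Leg 1 (N47°E, 17.2 mi): east 17.2 sin 47° = 12.58, north 17.2 cos 47° = 11.73
Leg 2 (171°, 12.7 mi): east 12.7 sin 171° = 1.99, north 12.7 cos 171° = -12.54
Net: 14.57 east, -0.81 north. Distance = √((14.57)² + (-0.81)²) = 14.589 mi.

14.6 mi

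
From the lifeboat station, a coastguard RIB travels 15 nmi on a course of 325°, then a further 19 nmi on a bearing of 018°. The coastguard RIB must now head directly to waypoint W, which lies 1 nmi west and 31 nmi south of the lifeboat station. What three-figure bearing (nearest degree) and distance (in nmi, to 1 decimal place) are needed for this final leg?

Leg 1 (325°, 15 nmi): east 15 sin 325° = -8.60, north 15 cos 325° = 12.29
Leg 2 (018°, 19 nmi): east 19 sin 18° = 5.87, north 19 cos 18° = 18.07
Current position: (-2.73, 30.36). Target: (-1, -31). Remaining: Δeast = 1.73, Δnorth = -61.36.
Bearing = atan2(1.73, -61.36) mod 360° = 178.38°; distance = √((1.73)² + (-61.36)²) = 61.382 nmi.

178°, 61.4 nmi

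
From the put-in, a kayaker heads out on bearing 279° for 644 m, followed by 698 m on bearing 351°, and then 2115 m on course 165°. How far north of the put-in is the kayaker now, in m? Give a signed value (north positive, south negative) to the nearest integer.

Leg 1 (279°, 644 m): east 644 sin 279° = -636.07, north 644 cos 279° = 100.74
Leg 2 (351°, 698 m): east 698 sin 351° = -109.19, north 698 cos 351° = 689.41
Leg 3 (165°, 2115 m): east 2115 sin 165° = 547.40, north 2115 cos 165° = -2042.93
Net north component: -1252.78 m.

-1253 m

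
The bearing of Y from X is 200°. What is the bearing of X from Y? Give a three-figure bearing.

020°

Back-bearing = 200° − 180° = 020°.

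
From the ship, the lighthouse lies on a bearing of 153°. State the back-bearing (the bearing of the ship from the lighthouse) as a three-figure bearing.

333°

Back-bearing = 153° + 180° = 333°.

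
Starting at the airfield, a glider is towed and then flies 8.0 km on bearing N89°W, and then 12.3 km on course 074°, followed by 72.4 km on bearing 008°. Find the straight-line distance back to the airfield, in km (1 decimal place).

Leg 1 (N89°W, 8.0 km): east 8.0 sin 271° = -8.00, north 8.0 cos 271° = 0.14
Leg 2 (074°, 12.3 km): east 12.3 sin 74° = 11.82, north 12.3 cos 74° = 3.39
Leg 3 (008°, 72.4 km): east 72.4 sin 8° = 10.08, north 72.4 cos 8° = 71.70
Net: 13.90 east, 75.23 north. Distance = √((13.90)² + (75.23)²) = 76.499 km.

76.5 km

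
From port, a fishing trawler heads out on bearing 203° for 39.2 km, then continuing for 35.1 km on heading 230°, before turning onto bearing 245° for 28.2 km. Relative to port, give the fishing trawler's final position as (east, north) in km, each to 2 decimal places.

(-67.76, -70.56)

Leg 1 (203°, 39.2 km): east 39.2 sin 203° = -15.32, north 39.2 cos 203° = -36.08
Leg 2 (230°, 35.1 km): east 35.1 sin 230° = -26.89, north 35.1 cos 230° = -22.56
Leg 3 (245°, 28.2 km): east 28.2 sin 245° = -25.56, north 28.2 cos 245° = -11.92
Summing: -67.76 km east, -70.56 km north → (-67.76, -70.56).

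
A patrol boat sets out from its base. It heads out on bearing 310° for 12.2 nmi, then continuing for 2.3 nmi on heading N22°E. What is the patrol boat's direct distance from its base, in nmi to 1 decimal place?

13.1 nmi

Leg 1 (310°, 12.2 nmi): east 12.2 sin 310° = -9.35, north 12.2 cos 310° = 7.84
Leg 2 (N22°E, 2.3 nmi): east 2.3 sin 22° = 0.86, north 2.3 cos 22° = 2.13
Net: -8.48 east, 9.97 north. Distance = √((-8.48)² + (9.97)²) = 13.095 nmi.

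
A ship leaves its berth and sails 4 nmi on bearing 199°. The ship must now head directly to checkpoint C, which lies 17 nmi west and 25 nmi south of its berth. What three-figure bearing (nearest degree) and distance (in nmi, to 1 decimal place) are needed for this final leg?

216°, 26.4 nmi

Leg 1 (199°, 4 nmi): east 4 sin 199° = -1.30, north 4 cos 199° = -3.78
Current position: (-1.30, -3.78). Target: (-17, -25). Remaining: Δeast = -15.70, Δnorth = -21.22.
Bearing = atan2(-15.70, -21.22) mod 360° = 216.50°; distance = √((-15.70)² + (-21.22)²) = 26.394 nmi.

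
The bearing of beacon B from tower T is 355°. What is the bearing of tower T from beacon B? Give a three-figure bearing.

Back-bearing = 355° − 180° = 175°.

175°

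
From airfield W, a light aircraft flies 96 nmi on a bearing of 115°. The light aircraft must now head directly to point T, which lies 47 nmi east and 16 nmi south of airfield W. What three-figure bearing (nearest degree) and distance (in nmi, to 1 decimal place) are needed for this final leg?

302°, 46.9 nmi

Leg 1 (115°, 96 nmi): east 96 sin 115° = 87.01, north 96 cos 115° = -40.57
Current position: (87.01, -40.57). Target: (47, -16). Remaining: Δeast = -40.01, Δnorth = 24.57.
Bearing = atan2(-40.01, 24.57) mod 360° = 301.56°; distance = √((-40.01)² + (24.57)²) = 46.949 nmi.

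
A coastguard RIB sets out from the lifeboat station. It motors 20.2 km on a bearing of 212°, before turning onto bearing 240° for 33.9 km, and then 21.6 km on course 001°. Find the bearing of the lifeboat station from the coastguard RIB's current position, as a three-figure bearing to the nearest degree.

073°

Leg 1 (212°, 20.2 km): east 20.2 sin 212° = -10.70, north 20.2 cos 212° = -17.13
Leg 2 (240°, 33.9 km): east 33.9 sin 240° = -29.36, north 33.9 cos 240° = -16.95
Leg 3 (001°, 21.6 km): east 21.6 sin 1° = 0.38, north 21.6 cos 1° = 21.60
Net displacement: -39.69 east, -12.48 north. Direction back to start is (39.69, 12.48): bearing = atan2(39.69, 12.48) mod 360° = 72.54° ≈ 073°.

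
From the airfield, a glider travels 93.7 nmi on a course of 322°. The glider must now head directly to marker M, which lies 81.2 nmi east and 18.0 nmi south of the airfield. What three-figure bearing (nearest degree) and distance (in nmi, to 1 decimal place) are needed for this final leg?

Leg 1 (322°, 93.7 nmi): east 93.7 sin 322° = -57.69, north 93.7 cos 322° = 73.84
Current position: (-57.69, 73.84). Target: (81.2, -18.0). Remaining: Δeast = 138.89, Δnorth = -91.84.
Bearing = atan2(138.89, -91.84) mod 360° = 123.47°; distance = √((138.89)² + (-91.84)²) = 166.504 nmi.

123°, 166.5 nmi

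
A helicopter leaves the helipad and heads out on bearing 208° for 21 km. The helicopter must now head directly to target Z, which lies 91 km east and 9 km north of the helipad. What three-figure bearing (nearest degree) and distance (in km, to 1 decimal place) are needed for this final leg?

075°, 104.6 km

Leg 1 (208°, 21 km): east 21 sin 208° = -9.86, north 21 cos 208° = -18.54
Current position: (-9.86, -18.54). Target: (91, 9). Remaining: Δeast = 100.86, Δnorth = 27.54.
Bearing = atan2(100.86, 27.54) mod 360° = 74.73°; distance = √((100.86)² + (27.54)²) = 104.552 km.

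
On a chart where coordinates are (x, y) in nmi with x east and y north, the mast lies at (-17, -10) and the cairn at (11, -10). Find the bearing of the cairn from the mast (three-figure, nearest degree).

Δeast = 11 − -17 = 28.00; Δnorth = -10 − -10 = 0.00.
Bearing = atan2(Δeast, Δnorth) mod 360° = 90.00° ≈ 090°.

090°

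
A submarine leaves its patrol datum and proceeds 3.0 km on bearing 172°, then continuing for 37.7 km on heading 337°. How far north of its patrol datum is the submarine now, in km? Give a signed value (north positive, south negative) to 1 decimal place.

31.7 km

Leg 1 (172°, 3.0 km): east 3.0 sin 172° = 0.42, north 3.0 cos 172° = -2.97
Leg 2 (337°, 37.7 km): east 37.7 sin 337° = -14.73, north 37.7 cos 337° = 34.70
Net north component: 31.73 km.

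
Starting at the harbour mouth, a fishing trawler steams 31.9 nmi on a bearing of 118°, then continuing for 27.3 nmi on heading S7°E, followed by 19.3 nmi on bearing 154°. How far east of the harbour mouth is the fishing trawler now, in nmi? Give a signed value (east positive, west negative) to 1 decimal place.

40.0 nmi

Leg 1 (118°, 31.9 nmi): east 31.9 sin 118° = 28.17, north 31.9 cos 118° = -14.98
Leg 2 (S7°E, 27.3 nmi): east 27.3 sin 173° = 3.33, north 27.3 cos 173° = -27.10
Leg 3 (154°, 19.3 nmi): east 19.3 sin 154° = 8.46, north 19.3 cos 154° = -17.35
Net east component: 39.95 nmi.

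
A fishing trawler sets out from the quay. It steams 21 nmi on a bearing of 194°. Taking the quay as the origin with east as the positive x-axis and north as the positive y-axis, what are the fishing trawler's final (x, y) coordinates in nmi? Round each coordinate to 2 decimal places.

Leg 1 (194°, 21 nmi): east 21 sin 194° = -5.08, north 21 cos 194° = -20.38
Summing: -5.08 nmi east, -20.38 nmi north → (-5.08, -20.38).

(-5.08, -20.38)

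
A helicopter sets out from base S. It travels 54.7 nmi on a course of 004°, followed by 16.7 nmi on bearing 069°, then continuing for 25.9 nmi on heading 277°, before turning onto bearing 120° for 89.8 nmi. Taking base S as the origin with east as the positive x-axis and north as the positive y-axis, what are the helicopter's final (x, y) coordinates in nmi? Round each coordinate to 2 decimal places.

(71.47, 18.81)

Leg 1 (004°, 54.7 nmi): east 54.7 sin 4° = 3.82, north 54.7 cos 4° = 54.57
Leg 2 (069°, 16.7 nmi): east 16.7 sin 69° = 15.59, north 16.7 cos 69° = 5.98
Leg 3 (277°, 25.9 nmi): east 25.9 sin 277° = -25.71, north 25.9 cos 277° = 3.16
Leg 4 (120°, 89.8 nmi): east 89.8 sin 120° = 77.77, north 89.8 cos 120° = -44.90
Summing: 71.47 nmi east, 18.81 nmi north → (71.47, 18.81).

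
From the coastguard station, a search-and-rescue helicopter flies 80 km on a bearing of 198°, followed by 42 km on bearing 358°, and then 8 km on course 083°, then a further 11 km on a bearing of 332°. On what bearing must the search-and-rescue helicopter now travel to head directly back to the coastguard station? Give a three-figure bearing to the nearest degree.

045°

Leg 1 (198°, 80 km): east 80 sin 198° = -24.72, north 80 cos 198° = -76.08
Leg 2 (358°, 42 km): east 42 sin 358° = -1.47, north 42 cos 358° = 41.97
Leg 3 (083°, 8 km): east 8 sin 83° = 7.94, north 8 cos 83° = 0.97
Leg 4 (332°, 11 km): east 11 sin 332° = -5.16, north 11 cos 332° = 9.71
Net displacement: -23.41 east, -23.42 north. Direction back to start is (23.41, 23.42): bearing = atan2(23.41, 23.42) mod 360° = 44.99° ≈ 045°.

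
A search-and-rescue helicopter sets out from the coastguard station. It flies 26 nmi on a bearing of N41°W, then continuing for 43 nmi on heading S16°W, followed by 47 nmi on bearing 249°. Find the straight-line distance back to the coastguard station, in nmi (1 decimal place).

82.4 nmi

Leg 1 (N41°W, 26 nmi): east 26 sin 319° = -17.06, north 26 cos 319° = 19.62
Leg 2 (S16°W, 43 nmi): east 43 sin 196° = -11.85, north 43 cos 196° = -41.33
Leg 3 (249°, 47 nmi): east 47 sin 249° = -43.88, north 47 cos 249° = -16.84
Net: -72.79 east, -38.56 north. Distance = √((-72.79)² + (-38.56)²) = 82.369 nmi.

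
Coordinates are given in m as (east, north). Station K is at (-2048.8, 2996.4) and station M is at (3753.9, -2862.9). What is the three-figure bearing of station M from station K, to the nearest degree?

Δeast = 3753.9 − -2048.8 = 5802.70; Δnorth = -2862.9 − 2996.4 = -5859.30.
Bearing = atan2(Δeast, Δnorth) mod 360° = 135.28° ≈ 135°.

135°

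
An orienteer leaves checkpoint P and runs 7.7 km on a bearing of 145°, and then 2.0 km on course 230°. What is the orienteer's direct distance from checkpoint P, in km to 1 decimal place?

8.1 km

Leg 1 (145°, 7.7 km): east 7.7 sin 145° = 4.42, north 7.7 cos 145° = -6.31
Leg 2 (230°, 2.0 km): east 2.0 sin 230° = -1.53, north 2.0 cos 230° = -1.29
Net: 2.88 east, -7.59 north. Distance = √((2.88)² + (-7.59)²) = 8.122 km.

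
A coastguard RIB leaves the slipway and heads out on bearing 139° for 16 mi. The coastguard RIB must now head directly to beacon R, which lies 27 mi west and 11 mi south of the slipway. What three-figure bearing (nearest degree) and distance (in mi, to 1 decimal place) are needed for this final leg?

Leg 1 (139°, 16 mi): east 16 sin 139° = 10.50, north 16 cos 139° = -12.08
Current position: (10.50, -12.08). Target: (-27, -11). Remaining: Δeast = -37.50, Δnorth = 1.08.
Bearing = atan2(-37.50, 1.08) mod 360° = 271.64°; distance = √((-37.50)² + (1.08)²) = 37.512 mi.

272°, 37.5 mi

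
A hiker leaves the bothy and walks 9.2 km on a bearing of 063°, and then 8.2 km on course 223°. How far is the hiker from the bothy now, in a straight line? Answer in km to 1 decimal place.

3.2 km

Leg 1 (063°, 9.2 km): east 9.2 sin 63° = 8.20, north 9.2 cos 63° = 4.18
Leg 2 (223°, 8.2 km): east 8.2 sin 223° = -5.59, north 8.2 cos 223° = -6.00
Net: 2.60 east, -1.82 north. Distance = √((2.60)² + (-1.82)²) = 3.178 km.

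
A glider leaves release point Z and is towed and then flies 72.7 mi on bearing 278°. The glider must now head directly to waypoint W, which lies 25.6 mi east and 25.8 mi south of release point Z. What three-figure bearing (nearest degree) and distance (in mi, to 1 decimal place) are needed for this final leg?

Leg 1 (278°, 72.7 mi): east 72.7 sin 278° = -71.99, north 72.7 cos 278° = 10.12
Current position: (-71.99, 10.12). Target: (25.6, -25.8). Remaining: Δeast = 97.59, Δnorth = -35.92.
Bearing = atan2(97.59, -35.92) mod 360° = 110.21°; distance = √((97.59)² + (-35.92)²) = 103.992 mi.

110°, 104.0 mi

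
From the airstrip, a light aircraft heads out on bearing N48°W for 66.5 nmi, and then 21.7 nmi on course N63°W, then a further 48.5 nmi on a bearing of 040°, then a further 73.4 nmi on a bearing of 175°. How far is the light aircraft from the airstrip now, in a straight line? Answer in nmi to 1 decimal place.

Leg 1 (N48°W, 66.5 nmi): east 66.5 sin 312° = -49.42, north 66.5 cos 312° = 44.50
Leg 2 (N63°W, 21.7 nmi): east 21.7 sin 297° = -19.33, north 21.7 cos 297° = 9.85
Leg 3 (040°, 48.5 nmi): east 48.5 sin 40° = 31.18, north 48.5 cos 40° = 37.15
Leg 4 (175°, 73.4 nmi): east 73.4 sin 175° = 6.40, north 73.4 cos 175° = -73.12
Net: -31.18 east, 18.38 north. Distance = √((-31.18)² + (18.38)²) = 36.196 nmi.

36.2 nmi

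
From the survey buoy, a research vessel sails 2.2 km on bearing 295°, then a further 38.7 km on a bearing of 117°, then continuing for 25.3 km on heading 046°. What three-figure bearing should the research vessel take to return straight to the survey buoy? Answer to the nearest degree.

Leg 1 (295°, 2.2 km): east 2.2 sin 295° = -1.99, north 2.2 cos 295° = 0.93
Leg 2 (117°, 38.7 km): east 38.7 sin 117° = 34.48, north 38.7 cos 117° = -17.57
Leg 3 (046°, 25.3 km): east 25.3 sin 46° = 18.20, north 25.3 cos 46° = 17.57
Net displacement: 50.69 east, 0.94 north. Direction back to start is (-50.69, -0.94): bearing = atan2(-50.69, -0.94) mod 360° = 268.94° ≈ 269°.

269°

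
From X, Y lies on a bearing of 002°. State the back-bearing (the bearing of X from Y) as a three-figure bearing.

182°

Back-bearing = 002° + 180° = 182°.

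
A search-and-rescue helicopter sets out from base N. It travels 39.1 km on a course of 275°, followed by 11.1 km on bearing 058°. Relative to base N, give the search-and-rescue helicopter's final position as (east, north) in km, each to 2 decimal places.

Leg 1 (275°, 39.1 km): east 39.1 sin 275° = -38.95, north 39.1 cos 275° = 3.41
Leg 2 (058°, 11.1 km): east 11.1 sin 58° = 9.41, north 11.1 cos 58° = 5.88
Summing: -29.54 km east, 9.29 km north → (-29.54, 9.29).

(-29.54, 9.29)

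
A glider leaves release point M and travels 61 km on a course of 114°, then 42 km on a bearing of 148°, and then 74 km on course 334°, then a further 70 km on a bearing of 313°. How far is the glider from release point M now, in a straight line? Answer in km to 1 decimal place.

Leg 1 (114°, 61 km): east 61 sin 114° = 55.73, north 61 cos 114° = -24.81
Leg 2 (148°, 42 km): east 42 sin 148° = 22.26, north 42 cos 148° = -35.62
Leg 3 (334°, 74 km): east 74 sin 334° = -32.44, north 74 cos 334° = 66.51
Leg 4 (313°, 70 km): east 70 sin 313° = -51.19, north 70 cos 313° = 47.74
Net: -5.65 east, 53.82 north. Distance = √((-5.65)² + (53.82)²) = 54.118 km.

54.1 km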